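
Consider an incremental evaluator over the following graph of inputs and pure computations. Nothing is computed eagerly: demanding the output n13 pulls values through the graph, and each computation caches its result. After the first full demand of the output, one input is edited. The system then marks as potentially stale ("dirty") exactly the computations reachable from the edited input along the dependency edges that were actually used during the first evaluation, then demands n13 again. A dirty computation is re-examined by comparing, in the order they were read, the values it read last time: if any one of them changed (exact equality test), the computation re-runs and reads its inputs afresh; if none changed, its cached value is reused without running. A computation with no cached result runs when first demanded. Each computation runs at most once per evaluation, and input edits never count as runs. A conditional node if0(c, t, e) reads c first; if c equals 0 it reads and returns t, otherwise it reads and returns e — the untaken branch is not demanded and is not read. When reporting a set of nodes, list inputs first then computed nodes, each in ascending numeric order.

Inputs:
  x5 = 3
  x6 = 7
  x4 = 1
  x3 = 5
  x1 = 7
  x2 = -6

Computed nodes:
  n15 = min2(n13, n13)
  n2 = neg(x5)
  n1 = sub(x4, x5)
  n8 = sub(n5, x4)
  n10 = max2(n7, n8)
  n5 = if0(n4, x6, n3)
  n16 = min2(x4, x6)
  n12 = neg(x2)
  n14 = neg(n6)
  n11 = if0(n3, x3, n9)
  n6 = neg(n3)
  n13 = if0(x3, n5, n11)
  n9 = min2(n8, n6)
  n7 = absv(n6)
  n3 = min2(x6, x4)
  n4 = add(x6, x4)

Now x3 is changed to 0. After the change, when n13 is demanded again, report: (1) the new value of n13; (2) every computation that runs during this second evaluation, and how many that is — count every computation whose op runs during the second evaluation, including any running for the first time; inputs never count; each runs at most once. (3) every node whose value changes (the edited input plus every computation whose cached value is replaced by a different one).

n13 now evaluates to 1.
Run set: n13 (1 run).
Changed values: x3, n13.

Initial pass — values computed on the first demand:
  n3 = min2(7, 1) = 1
  n4 = add(7, 1) = 8
  n5 = if0(n4=8 -> else branch n3) = 1
  n6 = neg(1) = -1
  n8 = sub(1, 1) = 0
  n9 = min2(0, -1) = -1
  n11 = if0(n3=1 -> else branch n9) = -1
  n13 = if0(x3=5 -> else branch n11) = -1

Second demand — change propagation:
  n13: re-runs because x3 5->0; new result 1.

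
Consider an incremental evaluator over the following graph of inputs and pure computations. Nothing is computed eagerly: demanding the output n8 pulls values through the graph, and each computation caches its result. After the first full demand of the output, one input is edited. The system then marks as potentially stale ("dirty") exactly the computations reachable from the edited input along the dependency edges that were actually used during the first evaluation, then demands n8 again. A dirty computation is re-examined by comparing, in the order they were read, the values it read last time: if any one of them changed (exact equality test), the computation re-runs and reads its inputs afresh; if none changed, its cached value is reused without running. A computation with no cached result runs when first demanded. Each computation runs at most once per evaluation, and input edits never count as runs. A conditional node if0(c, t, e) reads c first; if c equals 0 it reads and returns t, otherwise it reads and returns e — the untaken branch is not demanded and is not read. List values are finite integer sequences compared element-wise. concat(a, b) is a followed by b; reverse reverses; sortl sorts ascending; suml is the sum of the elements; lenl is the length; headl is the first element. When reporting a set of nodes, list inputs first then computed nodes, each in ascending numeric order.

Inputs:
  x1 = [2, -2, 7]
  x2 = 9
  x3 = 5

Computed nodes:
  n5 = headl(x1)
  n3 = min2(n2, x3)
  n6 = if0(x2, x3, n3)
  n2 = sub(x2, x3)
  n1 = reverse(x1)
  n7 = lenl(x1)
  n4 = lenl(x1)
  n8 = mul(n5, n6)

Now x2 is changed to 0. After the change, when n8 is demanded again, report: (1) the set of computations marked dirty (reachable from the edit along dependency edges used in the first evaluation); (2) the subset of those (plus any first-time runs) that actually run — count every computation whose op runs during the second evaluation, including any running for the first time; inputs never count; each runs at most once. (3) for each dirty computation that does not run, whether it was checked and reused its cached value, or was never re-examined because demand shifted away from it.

Dirty set: n2, n3, n6, n8.
Run set: n6, n8 (2 run).
Left stale — demand moved off them: n2, n3.
The important point: the flipped condition redirects demand; n2, n3 are left stale, never re-checked.

Initial pass — values computed on the first demand:
  n2 = sub(9, 5) = 4
  n3 = min2(4, 5) = 4
  n5 = headl([2, -2, 7]) = 2
  n6 = if0(x2=9 -> else branch n3) = 4
  n8 = mul(2, 4) = 8

Second demand — change propagation:
  n2: dirty yet unreached — the second evaluation never asks for it.
  n3: dirty yet unreached — the second evaluation never asks for it.
  n6: re-runs because x2 9->0; new result 5.
  n8: re-runs because n6 4->5; new result 10.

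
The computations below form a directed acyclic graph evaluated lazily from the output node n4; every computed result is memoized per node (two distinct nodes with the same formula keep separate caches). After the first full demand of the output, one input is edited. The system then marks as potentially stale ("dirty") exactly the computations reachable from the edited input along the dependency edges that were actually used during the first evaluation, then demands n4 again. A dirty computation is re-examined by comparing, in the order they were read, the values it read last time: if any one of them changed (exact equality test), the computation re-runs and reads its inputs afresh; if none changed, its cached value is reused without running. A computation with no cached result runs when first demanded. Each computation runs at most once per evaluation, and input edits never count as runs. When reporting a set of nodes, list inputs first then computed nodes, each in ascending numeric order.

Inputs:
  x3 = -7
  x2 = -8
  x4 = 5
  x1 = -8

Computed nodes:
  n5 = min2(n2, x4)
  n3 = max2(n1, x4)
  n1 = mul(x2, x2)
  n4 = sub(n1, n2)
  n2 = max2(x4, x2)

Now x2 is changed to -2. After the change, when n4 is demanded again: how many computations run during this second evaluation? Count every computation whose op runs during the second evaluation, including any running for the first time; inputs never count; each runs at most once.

First demand of the output computes:
  n1 = mul(-8, -8) = 64
  n2 = max2(5, -8) = 5
  n4 = sub(64, 5) = 59

After the edit, cleaning proceeds:
  n1: a read changed (x2 -8->-2; x2 -8->-2) — executes, giving 4.
  n2: a read changed (x2 -8->-2) — executes, giving 5 — identical to its old value.
  n4: a read changed (n1 64->4) — executes, giving -1.

3 computations run: n1, n2, n4.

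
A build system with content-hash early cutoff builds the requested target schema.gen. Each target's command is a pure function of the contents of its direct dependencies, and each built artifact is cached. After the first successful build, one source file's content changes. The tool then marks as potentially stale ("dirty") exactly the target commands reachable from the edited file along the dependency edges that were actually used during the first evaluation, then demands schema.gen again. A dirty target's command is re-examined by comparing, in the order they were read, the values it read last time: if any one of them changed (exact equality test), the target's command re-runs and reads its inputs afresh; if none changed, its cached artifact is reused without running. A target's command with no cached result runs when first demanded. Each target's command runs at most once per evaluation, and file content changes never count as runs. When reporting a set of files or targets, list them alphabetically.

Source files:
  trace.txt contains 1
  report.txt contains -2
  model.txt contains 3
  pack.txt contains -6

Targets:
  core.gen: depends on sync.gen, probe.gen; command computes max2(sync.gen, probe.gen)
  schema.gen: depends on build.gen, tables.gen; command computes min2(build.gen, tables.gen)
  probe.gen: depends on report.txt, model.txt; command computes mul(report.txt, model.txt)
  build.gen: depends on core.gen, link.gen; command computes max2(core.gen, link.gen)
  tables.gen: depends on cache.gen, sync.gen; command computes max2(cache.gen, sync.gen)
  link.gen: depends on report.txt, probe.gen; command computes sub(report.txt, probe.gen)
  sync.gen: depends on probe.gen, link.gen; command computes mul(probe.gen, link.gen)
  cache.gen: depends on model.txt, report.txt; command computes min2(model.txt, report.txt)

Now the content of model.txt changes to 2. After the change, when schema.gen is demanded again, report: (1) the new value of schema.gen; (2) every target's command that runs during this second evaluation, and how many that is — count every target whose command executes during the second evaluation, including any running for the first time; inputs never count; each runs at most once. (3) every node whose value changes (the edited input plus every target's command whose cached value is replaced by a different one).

New value of schema.gen: -2.
Target commands that run: build.gen, cache.gen, core.gen, link.gen, probe.gen, schema.gen, sync.gen, tables.gen — 8 in total.
Values that change: build.gen, core.gen, link.gen, model.txt, probe.gen, sync.gen.

First evaluation (everything demanded from the output):
  cache.gen = min2(3, -2) = -2
  probe.gen = mul(-2, 3) = -6
  link.gen = sub(-2, -6) = 4
  sync.gen = mul(-6, 4) = -24
  core.gen = max2(-24, -6) = -6
  build.gen = max2(-6, 4) = 4
  tables.gen = max2(-2, -24) = -2
  schema.gen = min2(4, -2) = -2

Propagation after the edit:
  cache.gen: runs — model.txt 3->2; result -2 (same value as before).
  probe.gen: runs — model.txt 3->2; result -4.
  link.gen: runs — probe.gen -6->-4; result 2.
  sync.gen: runs — probe.gen -6->-4; link.gen 4->2; result -8.
  core.gen: runs — sync.gen -24->-8; probe.gen -6->-4; result -4.
  build.gen: runs — core.gen -6->-4; link.gen 4->2; result 2.
  tables.gen: runs — sync.gen -24->-8; result -2 (same value as before).
  schema.gen: runs — build.gen 4->2; result -2 (same value as before).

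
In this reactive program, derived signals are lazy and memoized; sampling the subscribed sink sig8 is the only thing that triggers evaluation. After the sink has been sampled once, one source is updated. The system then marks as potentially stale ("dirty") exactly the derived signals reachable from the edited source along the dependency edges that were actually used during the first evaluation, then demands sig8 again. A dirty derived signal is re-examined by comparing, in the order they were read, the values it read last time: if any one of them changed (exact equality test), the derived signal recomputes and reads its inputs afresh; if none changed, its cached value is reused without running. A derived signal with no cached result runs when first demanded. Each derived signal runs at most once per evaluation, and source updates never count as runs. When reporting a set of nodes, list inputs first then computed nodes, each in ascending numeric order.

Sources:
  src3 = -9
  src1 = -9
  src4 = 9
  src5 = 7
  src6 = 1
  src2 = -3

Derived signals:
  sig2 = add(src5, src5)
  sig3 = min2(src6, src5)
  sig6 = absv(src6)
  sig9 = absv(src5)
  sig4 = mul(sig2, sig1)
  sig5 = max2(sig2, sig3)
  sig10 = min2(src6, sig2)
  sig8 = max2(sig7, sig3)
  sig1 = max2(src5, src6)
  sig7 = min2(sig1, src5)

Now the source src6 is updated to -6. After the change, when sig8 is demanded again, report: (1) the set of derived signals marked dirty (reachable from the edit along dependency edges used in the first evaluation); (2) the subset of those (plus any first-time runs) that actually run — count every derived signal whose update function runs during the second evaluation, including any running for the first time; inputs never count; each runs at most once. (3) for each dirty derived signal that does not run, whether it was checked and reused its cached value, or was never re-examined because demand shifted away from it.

First demand of the output computes:
  sig1 = max2(7, 1) = 7
  sig3 = min2(1, 7) = 1
  sig7 = min2(7, 7) = 7
  sig8 = max2(7, 1) = 7

After the edit, cleaning proceeds:
  sig1: a read changed (src6 1->-6) — executes, giving 7 — identical to its old value.
  sig3: a read changed (src6 1->-6) — executes, giving -6.
  sig7: dirty, but its reads are unchanged (sig1 unchanged, src5 unchanged); cached 7 stands.
  sig8: a read changed (sig3 1->-6) — executes, giving 7 — identical to its old value.

Note where the cutoff bites: sig7 is checked, finds nothing changed, and keeps its cache.

The edit dirties: sig1, sig3, sig7, sig8.
3 derived signals run: sig1, sig3, sig8.
Cache hits after checking: sig7.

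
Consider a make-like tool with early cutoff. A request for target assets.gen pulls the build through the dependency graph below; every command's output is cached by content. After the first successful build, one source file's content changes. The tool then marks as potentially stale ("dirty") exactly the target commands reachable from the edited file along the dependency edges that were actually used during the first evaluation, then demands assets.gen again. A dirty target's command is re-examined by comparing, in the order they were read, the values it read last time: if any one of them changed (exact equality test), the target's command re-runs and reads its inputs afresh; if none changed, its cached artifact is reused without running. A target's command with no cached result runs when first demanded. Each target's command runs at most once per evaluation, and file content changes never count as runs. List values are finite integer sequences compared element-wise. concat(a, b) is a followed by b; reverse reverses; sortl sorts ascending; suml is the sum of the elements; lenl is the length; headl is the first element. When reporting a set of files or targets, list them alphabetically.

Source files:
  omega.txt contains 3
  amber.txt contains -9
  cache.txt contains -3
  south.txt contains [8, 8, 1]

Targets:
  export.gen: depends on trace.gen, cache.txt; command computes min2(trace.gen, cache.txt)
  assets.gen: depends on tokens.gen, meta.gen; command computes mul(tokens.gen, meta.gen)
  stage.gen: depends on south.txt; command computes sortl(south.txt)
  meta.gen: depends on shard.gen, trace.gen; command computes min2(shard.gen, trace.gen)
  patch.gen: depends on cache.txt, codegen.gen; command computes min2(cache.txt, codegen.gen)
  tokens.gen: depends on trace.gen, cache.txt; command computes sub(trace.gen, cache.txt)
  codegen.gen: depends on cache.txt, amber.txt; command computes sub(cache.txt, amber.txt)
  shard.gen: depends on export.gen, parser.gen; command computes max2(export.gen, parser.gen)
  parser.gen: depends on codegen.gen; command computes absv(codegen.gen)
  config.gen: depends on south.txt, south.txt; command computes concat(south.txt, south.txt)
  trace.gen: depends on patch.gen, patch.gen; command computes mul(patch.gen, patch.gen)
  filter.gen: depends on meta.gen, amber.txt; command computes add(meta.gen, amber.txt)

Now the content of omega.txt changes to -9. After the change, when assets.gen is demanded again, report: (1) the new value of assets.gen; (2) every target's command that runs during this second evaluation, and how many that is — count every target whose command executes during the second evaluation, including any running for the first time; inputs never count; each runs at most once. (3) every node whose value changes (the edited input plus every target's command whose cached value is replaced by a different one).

Demanding assets.gen again yields 72.
0 target commands run: none.
The nodes whose values change: omega.txt.
Note the shortcut — nothing in the graph depends on omega.txt at all, so no recomputation happens.

First demand of the output computes:
  codegen.gen = sub(-3, -9) = 6
  parser.gen = absv(6) = 6
  patch.gen = min2(-3, 6) = -3
  trace.gen = mul(-3, -3) = 9
  export.gen = min2(9, -3) = -3
  shard.gen = max2(-3, 6) = 6
  meta.gen = min2(6, 9) = 6
  tokens.gen = sub(9, -3) = 12
  assets.gen = mul(12, 6) = 72

After the edit, cleaning proceeds:
  no node depends on omega.txt at all; the second demand re-runs nothing.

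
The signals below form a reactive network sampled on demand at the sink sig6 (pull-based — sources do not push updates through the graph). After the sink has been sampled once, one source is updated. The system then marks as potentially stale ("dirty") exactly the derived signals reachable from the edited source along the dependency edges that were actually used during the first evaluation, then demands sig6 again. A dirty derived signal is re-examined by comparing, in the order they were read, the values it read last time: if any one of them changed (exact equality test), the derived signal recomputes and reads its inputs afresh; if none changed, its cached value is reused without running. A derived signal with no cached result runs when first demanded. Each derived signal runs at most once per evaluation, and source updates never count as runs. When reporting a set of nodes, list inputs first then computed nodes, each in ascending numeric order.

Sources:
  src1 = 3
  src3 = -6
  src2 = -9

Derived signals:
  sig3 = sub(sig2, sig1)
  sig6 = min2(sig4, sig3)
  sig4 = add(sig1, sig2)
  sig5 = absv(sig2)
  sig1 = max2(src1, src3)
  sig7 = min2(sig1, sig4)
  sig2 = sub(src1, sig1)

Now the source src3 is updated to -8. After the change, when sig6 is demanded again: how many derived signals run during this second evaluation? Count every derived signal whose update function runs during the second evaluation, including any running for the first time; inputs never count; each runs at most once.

Initial pass — values computed on the first demand:
  sig1 = max2(3, -6) = 3
  sig2 = sub(3, 3) = 0
  sig3 = sub(0, 3) = -3
  sig4 = add(3, 0) = 3
  sig6 = min2(3, -3) = -3

Second demand — change propagation:
  sig1: re-runs because src3 -6->-8; new result 3 (unchanged).
  sig2: re-examined; everything it read last time is the same (src1 unchanged, sig1 unchanged) — cache 0 kept, no run.
  sig3: re-examined; everything it read last time is the same (sig2 unchanged, sig1 unchanged) — cache -3 kept, no run.
  sig4: re-examined; everything it read last time is the same (sig1 unchanged, sig2 unchanged) — cache 3 kept, no run.
  sig6: re-examined; everything it read last time is the same (sig4 unchanged, sig3 unchanged) — cache -3 kept, no run.

The important point: sig1 recomputes to an identical value, and the output ends up unchanged.

Run set: sig1 (1 run).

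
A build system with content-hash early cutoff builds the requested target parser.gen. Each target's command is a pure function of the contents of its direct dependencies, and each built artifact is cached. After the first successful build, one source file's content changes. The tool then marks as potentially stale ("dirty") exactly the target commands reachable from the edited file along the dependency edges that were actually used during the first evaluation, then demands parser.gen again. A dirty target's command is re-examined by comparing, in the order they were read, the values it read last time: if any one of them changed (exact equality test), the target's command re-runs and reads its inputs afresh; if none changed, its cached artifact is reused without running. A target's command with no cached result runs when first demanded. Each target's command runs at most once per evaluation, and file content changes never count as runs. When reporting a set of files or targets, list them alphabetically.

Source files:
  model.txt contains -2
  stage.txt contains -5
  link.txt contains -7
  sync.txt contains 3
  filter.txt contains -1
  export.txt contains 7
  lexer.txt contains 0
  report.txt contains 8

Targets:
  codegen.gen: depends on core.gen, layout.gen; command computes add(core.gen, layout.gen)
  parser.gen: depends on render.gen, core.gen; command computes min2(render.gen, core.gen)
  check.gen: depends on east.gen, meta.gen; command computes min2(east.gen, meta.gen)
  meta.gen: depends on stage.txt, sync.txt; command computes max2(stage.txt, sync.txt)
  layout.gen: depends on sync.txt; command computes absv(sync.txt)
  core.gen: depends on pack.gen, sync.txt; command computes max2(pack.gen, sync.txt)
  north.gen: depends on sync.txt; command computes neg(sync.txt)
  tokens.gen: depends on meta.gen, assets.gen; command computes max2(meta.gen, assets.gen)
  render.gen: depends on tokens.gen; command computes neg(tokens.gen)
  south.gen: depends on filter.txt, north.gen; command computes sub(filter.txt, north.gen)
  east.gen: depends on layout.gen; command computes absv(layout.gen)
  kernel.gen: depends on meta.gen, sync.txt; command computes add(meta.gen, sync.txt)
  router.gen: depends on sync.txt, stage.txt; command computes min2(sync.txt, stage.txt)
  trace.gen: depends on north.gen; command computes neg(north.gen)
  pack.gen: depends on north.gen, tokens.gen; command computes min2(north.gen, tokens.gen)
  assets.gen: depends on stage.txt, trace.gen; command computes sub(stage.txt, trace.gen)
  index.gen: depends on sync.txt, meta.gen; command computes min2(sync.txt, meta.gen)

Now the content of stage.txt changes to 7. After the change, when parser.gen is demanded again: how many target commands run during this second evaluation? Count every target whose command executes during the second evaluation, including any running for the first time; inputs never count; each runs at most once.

Target commands that run: assets.gen, meta.gen, pack.gen, parser.gen, render.gen, tokens.gen — 6 in total.
Key observation: the cutoff stops propagation at core.gen — its inputs' values are unchanged, so it reuses its cache.

First evaluation (everything demanded from the output):
  meta.gen = max2(-5, 3) = 3
  north.gen = neg(3) = -3
  trace.gen = neg(-3) = 3
  assets.gen = sub(-5, 3) = -8
  tokens.gen = max2(3, -8) = 3
  pack.gen = min2(-3, 3) = -3
  core.gen = max2(-3, 3) = 3
  render.gen = neg(3) = -3
  parser.gen = min2(-3, 3) = -3

Propagation after the edit:
  assets.gen: runs — stage.txt -5->7; result 4.
  meta.gen: runs — stage.txt -5->7; result 7.
  tokens.gen: runs — meta.gen 3->7; assets.gen -8->4; result 7.
  pack.gen: runs — tokens.gen 3->7; result -3 (same value as before).
  core.gen: checked — values it read are unchanged (pack.gen unchanged, sync.txt unchanged); reused cached 3 without running.
  render.gen: runs — tokens.gen 3->7; result -7.
  parser.gen: runs — render.gen -3->-7; result -7.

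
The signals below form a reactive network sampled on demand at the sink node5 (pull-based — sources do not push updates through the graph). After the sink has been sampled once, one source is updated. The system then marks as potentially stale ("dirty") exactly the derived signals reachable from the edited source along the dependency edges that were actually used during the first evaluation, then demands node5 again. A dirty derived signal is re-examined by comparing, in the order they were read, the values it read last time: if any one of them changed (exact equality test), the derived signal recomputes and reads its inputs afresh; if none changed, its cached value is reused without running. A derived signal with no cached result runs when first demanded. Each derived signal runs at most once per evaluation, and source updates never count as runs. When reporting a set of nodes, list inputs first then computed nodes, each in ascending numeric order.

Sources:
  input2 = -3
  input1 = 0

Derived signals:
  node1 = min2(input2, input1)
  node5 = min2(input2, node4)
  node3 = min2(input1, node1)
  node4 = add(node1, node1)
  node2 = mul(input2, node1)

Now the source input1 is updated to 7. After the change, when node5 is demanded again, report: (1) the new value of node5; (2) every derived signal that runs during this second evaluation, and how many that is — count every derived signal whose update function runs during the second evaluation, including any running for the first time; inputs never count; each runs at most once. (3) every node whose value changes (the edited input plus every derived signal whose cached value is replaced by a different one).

node5 now evaluates to -6.
Run set: node1 (1 run).
Changed values: input1.
The important point: node1 recomputes to an identical value, and the output ends up unchanged.

Initial pass — values computed on the first demand:
  node1 = min2(-3, 0) = -3
  node4 = add(-3, -3) = -6
  node5 = min2(-3, -6) = -6

Second demand — change propagation:
  node1: re-runs because input1 0->7; new result -3 (unchanged).
  node4: re-examined; everything it read last time is the same (node1 unchanged, node1 unchanged) — cache -6 kept, no run.
  node5: re-examined; everything it read last time is the same (input2 unchanged, node4 unchanged) — cache -6 kept, no run.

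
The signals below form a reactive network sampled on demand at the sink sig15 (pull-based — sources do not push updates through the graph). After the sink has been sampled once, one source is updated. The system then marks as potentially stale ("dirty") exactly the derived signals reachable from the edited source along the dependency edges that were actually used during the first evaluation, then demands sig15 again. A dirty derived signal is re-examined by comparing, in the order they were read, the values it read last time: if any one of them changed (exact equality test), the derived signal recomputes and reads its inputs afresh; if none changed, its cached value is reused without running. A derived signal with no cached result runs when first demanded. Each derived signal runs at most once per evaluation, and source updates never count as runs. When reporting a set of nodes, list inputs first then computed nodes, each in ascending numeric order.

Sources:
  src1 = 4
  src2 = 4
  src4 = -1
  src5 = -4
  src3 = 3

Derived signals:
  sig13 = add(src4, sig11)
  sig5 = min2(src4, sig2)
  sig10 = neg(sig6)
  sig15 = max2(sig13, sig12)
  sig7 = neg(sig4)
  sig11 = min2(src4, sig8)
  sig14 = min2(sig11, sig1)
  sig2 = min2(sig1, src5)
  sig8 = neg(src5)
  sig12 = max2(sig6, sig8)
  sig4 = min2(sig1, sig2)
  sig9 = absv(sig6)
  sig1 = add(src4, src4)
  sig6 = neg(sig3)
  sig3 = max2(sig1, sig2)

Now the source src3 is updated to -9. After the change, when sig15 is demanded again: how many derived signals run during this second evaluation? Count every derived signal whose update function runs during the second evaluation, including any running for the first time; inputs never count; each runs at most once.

Run set: none (0 run).
The important point: nothing the output needs ever reads src3, so the edit is invisible to it.

Initial pass — values computed on the first demand:
  sig1 = add(-1, -1) = -2
  sig2 = min2(-2, -4) = -4
  sig3 = max2(-2, -4) = -2
  sig6 = neg(-2) = 2
  sig8 = neg(-4) = 4
  sig11 = min2(-1, 4) = -1
  sig12 = max2(2, 4) = 4
  sig13 = add(-1, -1) = -2
  sig15 = max2(-2, 4) = 4

Second demand — change propagation:
  no demanded computation ever read src3, so the edit dirties nothing and nothing runs.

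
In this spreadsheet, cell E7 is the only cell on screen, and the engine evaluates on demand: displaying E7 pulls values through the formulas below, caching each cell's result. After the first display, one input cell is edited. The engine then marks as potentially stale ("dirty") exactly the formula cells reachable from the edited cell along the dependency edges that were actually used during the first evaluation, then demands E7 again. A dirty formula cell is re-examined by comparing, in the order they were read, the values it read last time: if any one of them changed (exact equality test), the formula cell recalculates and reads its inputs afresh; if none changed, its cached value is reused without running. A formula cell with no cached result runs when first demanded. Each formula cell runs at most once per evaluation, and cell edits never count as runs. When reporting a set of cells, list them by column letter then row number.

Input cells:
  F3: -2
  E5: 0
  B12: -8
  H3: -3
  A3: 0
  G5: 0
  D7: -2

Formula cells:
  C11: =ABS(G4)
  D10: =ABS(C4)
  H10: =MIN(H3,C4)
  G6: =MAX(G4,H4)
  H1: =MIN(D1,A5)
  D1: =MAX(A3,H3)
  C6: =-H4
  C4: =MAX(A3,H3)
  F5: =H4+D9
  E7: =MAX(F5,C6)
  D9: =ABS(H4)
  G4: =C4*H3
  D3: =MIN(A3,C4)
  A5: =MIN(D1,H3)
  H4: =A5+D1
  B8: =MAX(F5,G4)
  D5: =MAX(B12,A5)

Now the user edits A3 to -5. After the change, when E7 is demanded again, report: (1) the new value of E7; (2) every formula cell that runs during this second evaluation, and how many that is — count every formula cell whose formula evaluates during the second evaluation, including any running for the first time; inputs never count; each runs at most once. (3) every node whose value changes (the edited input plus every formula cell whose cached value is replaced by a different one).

E7 now evaluates to 6.
Run set: A5, C6, D1, D9, E7, F5, H4 (7 run).
Changed values: A3, C6, D1, D9, E7, H4.

Initial pass — values computed on the first demand:
  D1 = MAX(0, -3) = 0
  A5 = MIN(0, -3) = -3
  H4 = -3 + 0 = -3
  C6 = -(-3) = 3
  D9 = ABS(-3) = 3
  F5 = -3 + 3 = 0
  E7 = MAX(0, 3) = 3

Second demand — change propagation:
  D1: re-runs because A3 0->-5; new result -3.
  A5: re-runs because D1 0->-3; new result -3 (unchanged).
  H4: re-runs because D1 0->-3; new result -6.
  C6: re-runs because H4 -3->-6; new result 6.
  D9: re-runs because H4 -3->-6; new result 6.
  F5: re-runs because H4 -3->-6; D9 3->6; new result 0 (unchanged).
  E7: re-runs because C6 3->6; new result 6.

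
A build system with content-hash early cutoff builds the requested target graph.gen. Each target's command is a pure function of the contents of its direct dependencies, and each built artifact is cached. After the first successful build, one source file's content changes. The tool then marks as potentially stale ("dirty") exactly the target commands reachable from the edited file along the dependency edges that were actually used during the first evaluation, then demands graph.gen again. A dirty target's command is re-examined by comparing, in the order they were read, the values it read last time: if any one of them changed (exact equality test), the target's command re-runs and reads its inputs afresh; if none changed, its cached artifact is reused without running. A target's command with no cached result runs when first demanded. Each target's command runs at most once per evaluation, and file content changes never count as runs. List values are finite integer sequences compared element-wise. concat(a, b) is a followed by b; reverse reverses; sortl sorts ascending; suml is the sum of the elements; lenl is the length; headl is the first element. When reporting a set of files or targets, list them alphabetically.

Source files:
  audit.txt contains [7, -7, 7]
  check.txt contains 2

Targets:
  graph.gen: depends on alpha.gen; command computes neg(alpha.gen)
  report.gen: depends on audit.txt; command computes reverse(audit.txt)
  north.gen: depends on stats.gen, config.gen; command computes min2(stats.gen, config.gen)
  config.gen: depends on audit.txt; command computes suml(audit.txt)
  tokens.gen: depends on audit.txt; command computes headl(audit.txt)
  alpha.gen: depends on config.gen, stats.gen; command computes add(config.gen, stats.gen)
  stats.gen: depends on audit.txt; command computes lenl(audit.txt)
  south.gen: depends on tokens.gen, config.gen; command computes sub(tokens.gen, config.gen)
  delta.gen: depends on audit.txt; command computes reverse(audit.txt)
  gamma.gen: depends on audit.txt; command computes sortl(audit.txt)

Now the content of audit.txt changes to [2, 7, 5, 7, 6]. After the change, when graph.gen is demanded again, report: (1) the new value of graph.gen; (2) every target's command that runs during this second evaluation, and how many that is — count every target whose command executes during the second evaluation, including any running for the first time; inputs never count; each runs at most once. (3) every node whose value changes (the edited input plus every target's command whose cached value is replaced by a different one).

First evaluation (everything demanded from the output):
  config.gen = suml([7, -7, 7]) = 7
  stats.gen = lenl([7, -7, 7]) = 3
  alpha.gen = add(7, 3) = 10
  graph.gen = neg(10) = -10

Propagation after the edit:
  config.gen: runs — audit.txt [7, -7, 7]->[2, 7, 5, 7, 6]; result 27.
  stats.gen: runs — audit.txt [7, -7, 7]->[2, 7, 5, 7, 6]; result 5.
  alpha.gen: runs — config.gen 7->27; stats.gen 3->5; result 32.
  graph.gen: runs — alpha.gen 10->32; result -32.

New value of graph.gen: -32.
Target commands that run: alpha.gen, config.gen, graph.gen, stats.gen — 4 in total.
Values that change: alpha.gen, audit.txt, config.gen, graph.gen, stats.gen.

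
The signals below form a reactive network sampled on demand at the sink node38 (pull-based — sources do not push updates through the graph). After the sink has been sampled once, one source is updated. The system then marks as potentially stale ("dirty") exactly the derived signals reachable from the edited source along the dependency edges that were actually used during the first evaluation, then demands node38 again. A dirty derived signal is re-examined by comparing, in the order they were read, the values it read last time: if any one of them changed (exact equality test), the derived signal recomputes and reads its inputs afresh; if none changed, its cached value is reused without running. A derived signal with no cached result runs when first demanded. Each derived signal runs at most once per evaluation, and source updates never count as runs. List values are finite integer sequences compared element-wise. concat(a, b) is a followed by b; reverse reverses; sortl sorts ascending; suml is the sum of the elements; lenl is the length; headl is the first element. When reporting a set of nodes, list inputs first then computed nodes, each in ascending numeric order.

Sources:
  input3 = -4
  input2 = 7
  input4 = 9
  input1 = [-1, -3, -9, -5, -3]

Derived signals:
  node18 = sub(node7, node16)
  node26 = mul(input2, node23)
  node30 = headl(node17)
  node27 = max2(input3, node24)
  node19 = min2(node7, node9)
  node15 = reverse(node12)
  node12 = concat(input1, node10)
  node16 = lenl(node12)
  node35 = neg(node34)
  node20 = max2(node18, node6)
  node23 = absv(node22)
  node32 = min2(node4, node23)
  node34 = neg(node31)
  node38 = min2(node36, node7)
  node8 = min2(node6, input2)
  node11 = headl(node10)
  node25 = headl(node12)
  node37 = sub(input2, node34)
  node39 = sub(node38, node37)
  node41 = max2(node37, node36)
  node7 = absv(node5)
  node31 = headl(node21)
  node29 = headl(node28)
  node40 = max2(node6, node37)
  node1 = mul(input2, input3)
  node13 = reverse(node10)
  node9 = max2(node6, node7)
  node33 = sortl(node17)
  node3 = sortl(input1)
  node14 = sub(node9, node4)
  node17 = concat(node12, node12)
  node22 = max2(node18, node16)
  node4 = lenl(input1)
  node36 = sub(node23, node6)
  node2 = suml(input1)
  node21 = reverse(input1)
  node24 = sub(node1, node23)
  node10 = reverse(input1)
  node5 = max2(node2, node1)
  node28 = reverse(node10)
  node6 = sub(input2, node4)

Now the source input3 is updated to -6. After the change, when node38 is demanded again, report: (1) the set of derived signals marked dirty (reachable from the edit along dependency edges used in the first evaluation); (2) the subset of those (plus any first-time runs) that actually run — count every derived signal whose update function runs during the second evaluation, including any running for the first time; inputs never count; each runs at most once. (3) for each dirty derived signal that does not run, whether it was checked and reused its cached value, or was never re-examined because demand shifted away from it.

Initial pass — values computed on the first demand:
  node1 = mul(7, -4) = -28
  node2 = suml([-1, -3, -9, -5, -3]) = -21
  node4 = lenl([-1, -3, -9, -5, -3]) = 5
  node5 = max2(-21, -28) = -21
  node6 = sub(7, 5) = 2
  node7 = absv(-21) = 21
  node10 = reverse([-1, -3, -9, -5, -3]) = [-3, -5, -9, -3, -1]
  node12 = concat([-1, -3, -9, -5, -3], [-3, -5, -9, -3, -1]) = [-1, -3, -9, -5, -3, -3, -5, -9, -3, -1]
  node16 = lenl([-1, -3, -9, -5, -3, -3, -5, -9, -3, -1]) = 10
  node18 = sub(21, 10) = 11
  node22 = max2(11, 10) = 11
  node23 = absv(11) = 11
  node36 = sub(11, 2) = 9
  node38 = min2(9, 21) = 9

Second demand — change propagation:
  node1: re-runs because input3 -4->-6; new result -42.
  node5: re-runs because node1 -28->-42; new result -21 (unchanged).
  node7: re-examined; everything it read last time is the same (node5 unchanged) — cache 21 kept, no run.
  node18: re-examined; everything it read last time is the same (node7 unchanged, node16 unchanged) — cache 11 kept, no run.
  node22: re-examined; everything it read last time is the same (node18 unchanged, node16 unchanged) — cache 11 kept, no run.
  node23: re-examined; everything it read last time is the same (node22 unchanged) — cache 11 kept, no run.
  node36: re-examined; everything it read last time is the same (node23 unchanged, node6 unchanged) — cache 9 kept, no run.
  node38: re-examined; everything it read last time is the same (node36 unchanged, node7 unchanged) — cache 9 kept, no run.

The important point: node5 recomputes to an identical value, and the output ends up unchanged.

Dirty set: node1, node5, node7, node18, node22, node23, node36, node38.
Run set: node1, node5 (2 run).
Re-examined without running (cache reused): node7, node18, node22, node23, node36, node38.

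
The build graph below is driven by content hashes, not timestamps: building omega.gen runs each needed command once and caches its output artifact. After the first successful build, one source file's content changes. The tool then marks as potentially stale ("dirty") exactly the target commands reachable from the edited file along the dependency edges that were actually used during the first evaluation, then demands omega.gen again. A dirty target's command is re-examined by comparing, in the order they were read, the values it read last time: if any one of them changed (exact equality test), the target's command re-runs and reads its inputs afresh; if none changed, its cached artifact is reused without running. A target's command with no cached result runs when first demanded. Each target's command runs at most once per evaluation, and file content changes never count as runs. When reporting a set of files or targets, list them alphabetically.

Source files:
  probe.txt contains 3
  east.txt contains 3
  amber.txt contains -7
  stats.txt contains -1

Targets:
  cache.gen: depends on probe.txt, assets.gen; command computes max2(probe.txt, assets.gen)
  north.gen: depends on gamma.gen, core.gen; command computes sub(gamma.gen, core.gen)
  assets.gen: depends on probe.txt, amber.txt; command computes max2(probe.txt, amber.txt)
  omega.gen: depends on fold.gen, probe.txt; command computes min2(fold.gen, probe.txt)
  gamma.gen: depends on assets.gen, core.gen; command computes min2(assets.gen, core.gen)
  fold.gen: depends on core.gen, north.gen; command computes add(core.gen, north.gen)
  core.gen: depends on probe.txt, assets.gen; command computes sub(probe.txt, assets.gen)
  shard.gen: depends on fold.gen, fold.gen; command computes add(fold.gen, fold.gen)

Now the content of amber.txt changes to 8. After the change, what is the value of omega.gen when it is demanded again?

omega.gen now evaluates to -5.

Initial pass — values computed on the first demand:
  assets.gen = max2(3, -7) = 3
  core.gen = sub(3, 3) = 0
  gamma.gen = min2(3, 0) = 0
  north.gen = sub(0, 0) = 0
  fold.gen = add(0, 0) = 0
  omega.gen = min2(0, 3) = 0

Second demand — change propagation:
  assets.gen: re-runs because amber.txt -7->8; new result 8.
  core.gen: re-runs because assets.gen 3->8; new result -5.
  gamma.gen: re-runs because assets.gen 3->8; core.gen 0->-5; new result -5.
  north.gen: re-runs because gamma.gen 0->-5; core.gen 0->-5; new result 0 (unchanged).
  fold.gen: re-runs because core.gen 0->-5; new result -5.
  omega.gen: re-runs because fold.gen 0->-5; new result -5.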